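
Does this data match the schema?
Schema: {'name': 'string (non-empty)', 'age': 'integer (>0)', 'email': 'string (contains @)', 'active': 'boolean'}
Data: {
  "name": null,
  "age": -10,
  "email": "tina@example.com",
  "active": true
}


Validating each field against schema:
  name: FAIL (null is not a string)
  age: FAIL (-10 is not > 0)
  email: OK (string with @)
  active: OK (boolean)

Result: INVALID (2 errors: name, age)

INVALID (2 errors: name, age)


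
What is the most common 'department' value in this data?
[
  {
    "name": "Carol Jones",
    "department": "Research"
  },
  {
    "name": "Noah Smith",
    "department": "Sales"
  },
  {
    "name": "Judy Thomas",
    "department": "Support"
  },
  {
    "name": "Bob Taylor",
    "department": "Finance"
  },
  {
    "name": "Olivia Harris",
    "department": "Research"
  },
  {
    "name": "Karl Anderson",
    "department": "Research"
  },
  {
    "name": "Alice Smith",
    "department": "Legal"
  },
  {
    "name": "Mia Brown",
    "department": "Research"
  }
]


Counting 'department' values across 8 records:

  Research: 4 ####
  Sales: 1 #
  Support: 1 #
  Finance: 1 #
  Legal: 1 #

Most common: Research (4 times)

Research (4 times)


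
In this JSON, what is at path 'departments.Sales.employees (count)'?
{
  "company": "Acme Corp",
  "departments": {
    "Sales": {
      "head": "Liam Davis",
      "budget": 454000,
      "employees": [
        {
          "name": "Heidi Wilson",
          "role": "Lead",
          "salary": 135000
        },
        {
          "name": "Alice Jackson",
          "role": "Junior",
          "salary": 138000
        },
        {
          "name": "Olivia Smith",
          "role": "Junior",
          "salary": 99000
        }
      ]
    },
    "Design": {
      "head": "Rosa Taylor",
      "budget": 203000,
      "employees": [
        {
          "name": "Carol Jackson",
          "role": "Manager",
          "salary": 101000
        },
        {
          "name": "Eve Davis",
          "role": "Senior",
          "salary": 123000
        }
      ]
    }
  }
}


Path: departments.Sales.employees (count)

Navigate:
  -> departments
  -> Sales
  -> employees (array, length 3)

3


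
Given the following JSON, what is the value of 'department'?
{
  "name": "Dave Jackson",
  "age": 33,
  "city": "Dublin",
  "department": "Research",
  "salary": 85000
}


Looking up field 'department'
Value: Research

Research


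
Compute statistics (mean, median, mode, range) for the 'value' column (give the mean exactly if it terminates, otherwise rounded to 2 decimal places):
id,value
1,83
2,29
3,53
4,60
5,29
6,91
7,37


Data: [83, 29, 53, 60, 29, 91, 37]
Count: 7
Sum: 382
Mean: 382/7 ≈ 54.57 (rounded to 2 decimal places)
Sorted: [29, 29, 37, 53, 60, 83, 91]
Median: 53.0
Mode: 29 (2 times)
Range: 91 - 29 = 62
Min: 29, Max: 91

mean≈54.57, median=53.0, mode=29, range=62


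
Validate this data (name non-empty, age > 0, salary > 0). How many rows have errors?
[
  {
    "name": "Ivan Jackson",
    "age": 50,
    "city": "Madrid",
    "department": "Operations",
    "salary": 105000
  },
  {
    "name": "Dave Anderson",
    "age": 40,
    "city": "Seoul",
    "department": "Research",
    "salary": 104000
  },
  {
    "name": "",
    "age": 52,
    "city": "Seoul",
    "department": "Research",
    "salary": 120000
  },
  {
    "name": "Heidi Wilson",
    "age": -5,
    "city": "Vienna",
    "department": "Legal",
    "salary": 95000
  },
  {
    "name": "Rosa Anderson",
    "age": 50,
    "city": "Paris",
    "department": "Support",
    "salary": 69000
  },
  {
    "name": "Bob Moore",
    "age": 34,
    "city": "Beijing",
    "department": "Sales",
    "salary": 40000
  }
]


Validating 6 records:
Rules: name non-empty, age > 0, salary > 0

  Row 1 (Ivan Jackson): OK
  Row 2 (Dave Anderson): OK
  Row 3 (???): empty name
  Row 4 (Heidi Wilson): negative age: -5
  Row 5 (Rosa Anderson): OK
  Row 6 (Bob Moore): OK

Total errors: 2

2 errors


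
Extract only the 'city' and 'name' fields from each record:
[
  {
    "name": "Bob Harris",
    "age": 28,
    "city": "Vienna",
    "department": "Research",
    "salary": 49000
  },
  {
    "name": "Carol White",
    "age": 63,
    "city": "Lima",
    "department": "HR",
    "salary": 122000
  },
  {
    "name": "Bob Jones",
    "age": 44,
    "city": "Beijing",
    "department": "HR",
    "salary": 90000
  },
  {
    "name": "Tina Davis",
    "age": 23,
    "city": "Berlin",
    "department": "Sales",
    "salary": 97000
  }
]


Original: 4 records with fields: name, age, city, department, salary
Keep: ['city', 'name']
Drop: ['age', 'department', 'salary']
Result: 4 records, 2 fields each

[
  {
    "city": "Vienna",
    "name": "Bob Harris"
  },
  {
    "city": "Lima",
    "name": "Carol White"
  },
  {
    "city": "Beijing",
    "name": "Bob Jones"
  },
  {
    "city": "Berlin",
    "name": "Tina Davis"
  }
]


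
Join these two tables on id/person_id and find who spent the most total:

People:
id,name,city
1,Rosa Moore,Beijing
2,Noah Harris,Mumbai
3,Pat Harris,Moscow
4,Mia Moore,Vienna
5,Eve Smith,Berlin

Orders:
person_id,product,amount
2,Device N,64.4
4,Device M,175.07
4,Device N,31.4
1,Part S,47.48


Join on: people.id = orders.person_id

Joined rows:
  Noah Harris (Mumbai) bought Device N for $64.4
  Mia Moore (Vienna) bought Device M for $175.07
  Mia Moore (Vienna) bought Device N for $31.4
  Rosa Moore (Beijing) bought Part S for $47.48

Total per person:
  Mia Moore: $206.47
  Noah Harris: $64.40
  Rosa Moore: $47.48

Top spender: Mia Moore ($206.47)

Mia Moore ($206.47)


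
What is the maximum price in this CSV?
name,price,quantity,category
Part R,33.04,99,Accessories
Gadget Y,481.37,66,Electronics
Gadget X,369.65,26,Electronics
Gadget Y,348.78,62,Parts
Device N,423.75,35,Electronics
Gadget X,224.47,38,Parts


Computing maximum price:
Values: [33.04, 481.37, 369.65, 348.78, 423.75, 224.47]
Max = 481.37

481.37


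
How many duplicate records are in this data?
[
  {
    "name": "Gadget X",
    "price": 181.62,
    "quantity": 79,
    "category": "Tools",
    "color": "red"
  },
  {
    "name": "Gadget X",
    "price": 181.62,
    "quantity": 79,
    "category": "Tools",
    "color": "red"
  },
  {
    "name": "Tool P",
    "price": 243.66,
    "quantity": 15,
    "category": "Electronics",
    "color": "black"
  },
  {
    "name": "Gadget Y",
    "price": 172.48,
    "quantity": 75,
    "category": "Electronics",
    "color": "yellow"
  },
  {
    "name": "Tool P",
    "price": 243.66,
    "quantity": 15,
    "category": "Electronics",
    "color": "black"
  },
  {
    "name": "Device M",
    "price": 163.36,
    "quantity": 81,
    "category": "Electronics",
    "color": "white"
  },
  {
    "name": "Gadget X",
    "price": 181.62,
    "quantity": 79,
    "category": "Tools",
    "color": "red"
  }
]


Checking 7 records for duplicates:

  Row 1: Gadget X ($181.62, qty 79)
  Row 2: Gadget X ($181.62, qty 79) <-- DUPLICATE
  Row 3: Tool P ($243.66, qty 15)
  Row 4: Gadget Y ($172.48, qty 75)
  Row 5: Tool P ($243.66, qty 15) <-- DUPLICATE
  Row 6: Device M ($163.36, qty 81)
  Row 7: Gadget X ($181.62, qty 79) <-- DUPLICATE

Duplicates found: 3
Unique records: 4

3 duplicates, 4 unique


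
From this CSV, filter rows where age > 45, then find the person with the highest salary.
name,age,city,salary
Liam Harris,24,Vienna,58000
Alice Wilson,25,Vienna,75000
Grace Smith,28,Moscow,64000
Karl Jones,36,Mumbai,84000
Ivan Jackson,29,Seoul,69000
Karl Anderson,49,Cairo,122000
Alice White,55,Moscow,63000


Filter: age > 45
Sort by: salary (descending)

Filtered records (2):
  Karl Anderson, age 49, salary $122000
  Alice White, age 55, salary $63000

Highest salary: Karl Anderson ($122000)

Karl Anderson


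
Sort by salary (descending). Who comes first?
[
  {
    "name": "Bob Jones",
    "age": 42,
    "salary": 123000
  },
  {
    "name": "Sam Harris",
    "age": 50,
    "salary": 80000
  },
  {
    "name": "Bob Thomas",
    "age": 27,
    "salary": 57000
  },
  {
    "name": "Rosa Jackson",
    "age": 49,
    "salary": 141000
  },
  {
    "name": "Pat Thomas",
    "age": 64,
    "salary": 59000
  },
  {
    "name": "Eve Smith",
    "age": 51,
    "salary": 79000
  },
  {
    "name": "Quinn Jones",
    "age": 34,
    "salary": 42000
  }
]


Sort by: salary (descending)

Sorted order:
  1. Rosa Jackson (salary = 141000)
  2. Bob Jones (salary = 123000)
  3. Sam Harris (salary = 80000)
  4. Eve Smith (salary = 79000)
  5. Pat Thomas (salary = 59000)
  6. Bob Thomas (salary = 57000)
  7. Quinn Jones (salary = 42000)

First: Rosa Jackson

Rosa Jackson


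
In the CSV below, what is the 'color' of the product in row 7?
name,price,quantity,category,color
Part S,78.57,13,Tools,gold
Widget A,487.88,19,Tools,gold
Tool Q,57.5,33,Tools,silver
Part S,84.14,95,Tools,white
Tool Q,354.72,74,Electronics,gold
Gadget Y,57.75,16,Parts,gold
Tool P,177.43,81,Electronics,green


Query: Row 7 ('Tool P'), column 'color'
Value: green

green


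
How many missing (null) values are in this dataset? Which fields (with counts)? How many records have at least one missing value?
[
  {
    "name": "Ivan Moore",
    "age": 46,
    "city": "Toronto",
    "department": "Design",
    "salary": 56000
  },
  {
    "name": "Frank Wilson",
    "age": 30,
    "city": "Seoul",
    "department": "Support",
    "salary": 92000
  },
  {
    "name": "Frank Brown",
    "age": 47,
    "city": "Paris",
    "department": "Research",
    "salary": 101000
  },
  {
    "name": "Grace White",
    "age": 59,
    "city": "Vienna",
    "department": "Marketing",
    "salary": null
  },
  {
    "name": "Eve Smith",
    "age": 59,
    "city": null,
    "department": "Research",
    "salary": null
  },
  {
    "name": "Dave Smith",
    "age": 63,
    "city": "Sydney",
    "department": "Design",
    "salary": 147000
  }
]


Checking for missing (null) values in 6 records:

  Ivan Moore: complete
  Frank Wilson: complete
  Frank Brown: complete
  Grace White: salary
  Eve Smith: city, salary
  Dave Smith: complete

Per field:
  name: 0 missing
  age: 0 missing
  city: 1 missing
  department: 0 missing
  salary: 2 missing

Total missing values: 3
Records with any missing: 2

3 missing values (city: 1, salary: 2); 2 incomplete records


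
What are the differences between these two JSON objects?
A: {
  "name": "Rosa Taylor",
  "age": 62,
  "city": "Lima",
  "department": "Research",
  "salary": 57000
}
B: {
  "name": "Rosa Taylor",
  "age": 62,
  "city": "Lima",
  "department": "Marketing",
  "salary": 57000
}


Comparing each field (in key order):
  name: same
  age: same
  city: same
  department: DIFFERENT
  salary: same
Differences:
  department: Research -> Marketing

1 field(s) changed

1 change: department


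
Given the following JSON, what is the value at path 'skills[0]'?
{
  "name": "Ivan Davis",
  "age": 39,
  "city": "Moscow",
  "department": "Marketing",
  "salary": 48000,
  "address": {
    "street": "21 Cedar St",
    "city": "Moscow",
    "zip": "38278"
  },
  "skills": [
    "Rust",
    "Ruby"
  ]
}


Query: skills[0]
Path: skills -> first element
Value: Rust

Rust


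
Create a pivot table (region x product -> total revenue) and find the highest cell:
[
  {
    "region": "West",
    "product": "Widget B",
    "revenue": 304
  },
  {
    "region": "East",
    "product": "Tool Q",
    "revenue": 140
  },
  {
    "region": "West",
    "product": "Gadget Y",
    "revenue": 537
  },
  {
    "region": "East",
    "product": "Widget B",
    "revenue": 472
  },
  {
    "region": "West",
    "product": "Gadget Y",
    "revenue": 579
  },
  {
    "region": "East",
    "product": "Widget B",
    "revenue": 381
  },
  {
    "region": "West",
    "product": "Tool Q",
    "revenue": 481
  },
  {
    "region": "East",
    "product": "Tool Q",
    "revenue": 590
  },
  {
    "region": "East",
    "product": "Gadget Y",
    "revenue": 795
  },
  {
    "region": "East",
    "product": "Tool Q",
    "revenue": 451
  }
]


Pivot: region (rows) x product (columns) -> total revenue

     Gadget Y      Tool Q        Widget B    
East           795          1181           853  
West          1116           481           304  

Highest: East / Tool Q = $1181

East / Tool Q = $1181


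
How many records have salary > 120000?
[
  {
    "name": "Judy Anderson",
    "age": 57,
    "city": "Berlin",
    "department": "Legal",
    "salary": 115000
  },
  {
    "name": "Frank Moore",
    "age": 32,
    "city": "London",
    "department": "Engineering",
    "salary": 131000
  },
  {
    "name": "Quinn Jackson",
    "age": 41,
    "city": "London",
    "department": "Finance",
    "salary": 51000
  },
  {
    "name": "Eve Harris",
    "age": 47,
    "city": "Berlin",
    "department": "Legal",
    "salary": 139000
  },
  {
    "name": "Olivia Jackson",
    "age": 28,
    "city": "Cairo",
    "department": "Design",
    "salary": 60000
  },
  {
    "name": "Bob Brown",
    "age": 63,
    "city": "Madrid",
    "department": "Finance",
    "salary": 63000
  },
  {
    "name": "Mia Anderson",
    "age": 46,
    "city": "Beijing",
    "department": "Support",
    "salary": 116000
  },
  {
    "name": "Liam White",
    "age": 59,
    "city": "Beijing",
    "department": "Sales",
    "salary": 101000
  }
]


Data: 8 records
Condition: salary > 120000

Checking each record:
  Judy Anderson: 115000
  Frank Moore: 131000 MATCH
  Quinn Jackson: 51000
  Eve Harris: 139000 MATCH
  Olivia Jackson: 60000
  Bob Brown: 63000
  Mia Anderson: 116000
  Liam White: 101000

Count: 2

2


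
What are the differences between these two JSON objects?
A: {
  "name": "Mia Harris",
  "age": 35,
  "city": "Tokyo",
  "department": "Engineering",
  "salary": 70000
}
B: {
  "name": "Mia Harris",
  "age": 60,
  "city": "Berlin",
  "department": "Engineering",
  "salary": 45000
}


Comparing each field (in key order):
  name: same
  age: DIFFERENT
  city: DIFFERENT
  department: same
  salary: DIFFERENT
Differences:
  age: 35 -> 60
  city: Tokyo -> Berlin
  salary: 70000 -> 45000

3 field(s) changed

3 changes: age, city, salary


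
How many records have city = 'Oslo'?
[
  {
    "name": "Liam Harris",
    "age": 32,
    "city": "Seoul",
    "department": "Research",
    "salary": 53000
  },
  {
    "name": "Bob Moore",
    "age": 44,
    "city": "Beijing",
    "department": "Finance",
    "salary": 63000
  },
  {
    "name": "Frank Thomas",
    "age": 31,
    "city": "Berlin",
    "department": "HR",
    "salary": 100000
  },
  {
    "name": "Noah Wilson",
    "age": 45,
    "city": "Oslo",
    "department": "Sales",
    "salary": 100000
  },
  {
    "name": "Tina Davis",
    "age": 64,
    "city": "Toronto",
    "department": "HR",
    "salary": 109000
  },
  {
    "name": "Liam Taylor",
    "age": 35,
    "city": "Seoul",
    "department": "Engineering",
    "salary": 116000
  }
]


Data: 6 records
Condition: city = 'Oslo'

Checking each record:
  Liam Harris: Seoul
  Bob Moore: Beijing
  Frank Thomas: Berlin
  Noah Wilson: Oslo MATCH
  Tina Davis: Toronto
  Liam Taylor: Seoul

Count: 1

1


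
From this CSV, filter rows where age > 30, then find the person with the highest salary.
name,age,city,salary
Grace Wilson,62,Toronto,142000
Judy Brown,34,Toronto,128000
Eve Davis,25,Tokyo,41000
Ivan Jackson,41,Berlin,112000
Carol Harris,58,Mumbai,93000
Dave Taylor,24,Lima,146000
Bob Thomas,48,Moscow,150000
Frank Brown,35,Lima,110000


Filter: age > 30
Sort by: salary (descending)

Filtered records (6):
  Bob Thomas, age 48, salary $150000
  Grace Wilson, age 62, salary $142000
  Judy Brown, age 34, salary $128000
  Ivan Jackson, age 41, salary $112000
  Frank Brown, age 35, salary $110000
  Carol Harris, age 58, salary $93000

Highest salary: Bob Thomas ($150000)

Bob Thomas


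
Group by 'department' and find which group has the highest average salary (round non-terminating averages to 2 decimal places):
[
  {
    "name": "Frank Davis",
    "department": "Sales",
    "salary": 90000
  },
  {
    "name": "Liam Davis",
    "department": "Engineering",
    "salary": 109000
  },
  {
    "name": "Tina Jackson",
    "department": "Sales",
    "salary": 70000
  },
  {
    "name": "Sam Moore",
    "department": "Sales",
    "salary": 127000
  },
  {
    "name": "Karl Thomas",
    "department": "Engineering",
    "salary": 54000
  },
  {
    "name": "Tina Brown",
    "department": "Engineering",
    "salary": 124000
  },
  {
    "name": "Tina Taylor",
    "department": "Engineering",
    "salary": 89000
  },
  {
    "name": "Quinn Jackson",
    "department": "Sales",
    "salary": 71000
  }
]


Group by: department

Groups:
  Engineering: 4 people, avg salary = 376000/4 = $94000
  Sales: 4 people, avg salary = 358000/4 = $89500

Highest average salary: Engineering ($94000)

Engineering ($94000)


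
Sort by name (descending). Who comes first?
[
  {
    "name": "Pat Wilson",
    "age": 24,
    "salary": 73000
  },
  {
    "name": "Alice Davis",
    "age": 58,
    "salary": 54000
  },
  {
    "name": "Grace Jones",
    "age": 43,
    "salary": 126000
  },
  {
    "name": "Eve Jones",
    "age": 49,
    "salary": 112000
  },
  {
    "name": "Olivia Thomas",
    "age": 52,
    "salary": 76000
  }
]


Sort by: name (descending)

Sorted order:
  1. Pat Wilson (name = Pat Wilson)
  2. Olivia Thomas (name = Olivia Thomas)
  3. Grace Jones (name = Grace Jones)
  4. Eve Jones (name = Eve Jones)
  5. Alice Davis (name = Alice Davis)

First: Pat Wilson

Pat Wilson


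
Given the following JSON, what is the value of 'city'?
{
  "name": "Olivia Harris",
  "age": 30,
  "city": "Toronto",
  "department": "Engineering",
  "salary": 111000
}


Looking up field 'city'
Value: Toronto

Toronto


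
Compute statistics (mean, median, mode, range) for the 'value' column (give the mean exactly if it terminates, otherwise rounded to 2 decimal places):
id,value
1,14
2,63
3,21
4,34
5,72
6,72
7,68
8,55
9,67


Data: [14, 63, 21, 34, 72, 72, 68, 55, 67]
Count: 9
Sum: 466
Mean: 466/9 ≈ 51.78 (rounded to 2 decimal places)
Sorted: [14, 21, 34, 55, 63, 67, 68, 72, 72]
Median: 63.0
Mode: 72 (2 times)
Range: 72 - 14 = 58
Min: 14, Max: 72

mean≈51.78, median=63.0, mode=72, range=58


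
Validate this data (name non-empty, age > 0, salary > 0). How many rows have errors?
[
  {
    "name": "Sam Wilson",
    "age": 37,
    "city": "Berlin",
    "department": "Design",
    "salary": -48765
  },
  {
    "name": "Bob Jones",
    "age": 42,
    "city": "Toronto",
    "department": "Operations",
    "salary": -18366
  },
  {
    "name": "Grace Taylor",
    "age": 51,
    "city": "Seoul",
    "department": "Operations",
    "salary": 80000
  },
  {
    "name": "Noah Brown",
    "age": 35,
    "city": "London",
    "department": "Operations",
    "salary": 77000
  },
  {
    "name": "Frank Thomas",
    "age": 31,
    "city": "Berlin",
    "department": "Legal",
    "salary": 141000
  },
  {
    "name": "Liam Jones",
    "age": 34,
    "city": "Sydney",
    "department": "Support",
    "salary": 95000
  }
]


Validating 6 records:
Rules: name non-empty, age > 0, salary > 0

  Row 1 (Sam Wilson): negative salary: -48765
  Row 2 (Bob Jones): negative salary: -18366
  Row 3 (Grace Taylor): OK
  Row 4 (Noah Brown): OK
  Row 5 (Frank Thomas): OK
  Row 6 (Liam Jones): OK

Total errors: 2

2 errors


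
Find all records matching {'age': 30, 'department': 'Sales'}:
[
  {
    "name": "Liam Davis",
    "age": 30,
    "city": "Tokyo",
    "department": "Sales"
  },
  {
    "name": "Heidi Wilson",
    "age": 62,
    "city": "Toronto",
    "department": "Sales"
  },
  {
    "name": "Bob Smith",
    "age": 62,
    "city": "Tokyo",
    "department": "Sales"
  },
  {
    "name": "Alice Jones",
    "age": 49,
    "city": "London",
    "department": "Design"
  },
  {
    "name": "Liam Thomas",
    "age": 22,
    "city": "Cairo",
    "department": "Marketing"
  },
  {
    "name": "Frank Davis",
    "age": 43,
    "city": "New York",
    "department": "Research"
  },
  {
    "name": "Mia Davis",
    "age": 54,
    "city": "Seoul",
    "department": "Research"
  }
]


Search criteria: {'age': 30, 'department': 'Sales'}

Checking 7 records:
  Liam Davis: {age: 30, department: Sales} <-- MATCH
  Heidi Wilson: {age: 62, department: Sales}
  Bob Smith: {age: 62, department: Sales}
  Alice Jones: {age: 49, department: Design}
  Liam Thomas: {age: 22, department: Marketing}
  Frank Davis: {age: 43, department: Research}
  Mia Davis: {age: 54, department: Research}

Matches: ["Liam Davis"]

["Liam Davis"]


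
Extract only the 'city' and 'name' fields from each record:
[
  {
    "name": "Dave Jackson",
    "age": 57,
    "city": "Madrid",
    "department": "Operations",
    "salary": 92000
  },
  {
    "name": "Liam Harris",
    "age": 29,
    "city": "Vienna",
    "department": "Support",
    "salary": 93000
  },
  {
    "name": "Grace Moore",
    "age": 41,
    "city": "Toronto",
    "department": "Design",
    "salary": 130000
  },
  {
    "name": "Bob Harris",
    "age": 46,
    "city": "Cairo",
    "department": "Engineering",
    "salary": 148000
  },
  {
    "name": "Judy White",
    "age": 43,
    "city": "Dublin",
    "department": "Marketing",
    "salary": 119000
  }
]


Original: 5 records with fields: name, age, city, department, salary
Keep: ['city', 'name']
Drop: ['age', 'department', 'salary']
Result: 5 records, 2 fields each

[
  {
    "city": "Madrid",
    "name": "Dave Jackson"
  },
  {
    "city": "Vienna",
    "name": "Liam Harris"
  },
  {
    "city": "Toronto",
    "name": "Grace Moore"
  },
  {
    "city": "Cairo",
    "name": "Bob Harris"
  },
  {
    "city": "Dublin",
    "name": "Judy White"
  }
]


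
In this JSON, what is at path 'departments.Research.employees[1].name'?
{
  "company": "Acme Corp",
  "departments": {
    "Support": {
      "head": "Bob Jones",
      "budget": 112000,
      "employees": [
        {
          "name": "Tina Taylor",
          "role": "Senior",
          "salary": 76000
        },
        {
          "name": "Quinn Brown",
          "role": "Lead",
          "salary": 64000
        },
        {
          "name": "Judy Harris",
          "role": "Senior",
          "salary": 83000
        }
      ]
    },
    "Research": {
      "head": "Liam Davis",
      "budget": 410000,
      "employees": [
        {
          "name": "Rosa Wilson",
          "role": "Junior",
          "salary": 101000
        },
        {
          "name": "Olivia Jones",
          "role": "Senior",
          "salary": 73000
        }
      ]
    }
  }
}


Path: departments.Research.employees[1].name

Navigate:
  -> departments
  -> Research
  -> employees[1].name = 'Olivia Jones'

Olivia Jones


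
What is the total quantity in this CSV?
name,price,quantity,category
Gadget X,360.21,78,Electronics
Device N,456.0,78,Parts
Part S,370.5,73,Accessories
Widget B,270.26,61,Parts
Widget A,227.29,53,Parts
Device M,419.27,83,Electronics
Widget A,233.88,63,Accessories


Computing total quantity:
Values: [78, 78, 73, 61, 53, 83, 63]
Sum = 489

489


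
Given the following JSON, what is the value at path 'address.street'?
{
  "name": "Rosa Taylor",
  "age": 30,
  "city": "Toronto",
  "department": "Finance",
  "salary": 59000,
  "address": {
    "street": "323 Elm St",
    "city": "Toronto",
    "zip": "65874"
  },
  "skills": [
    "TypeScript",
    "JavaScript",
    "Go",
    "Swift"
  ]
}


Query: address.street
Path: address -> street
Value: 323 Elm St

323 Elm St


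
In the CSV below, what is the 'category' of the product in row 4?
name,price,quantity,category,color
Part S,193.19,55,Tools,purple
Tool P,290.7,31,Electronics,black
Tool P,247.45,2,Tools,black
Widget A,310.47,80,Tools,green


Query: Row 4 ('Widget A'), column 'category'
Value: Tools

Tools


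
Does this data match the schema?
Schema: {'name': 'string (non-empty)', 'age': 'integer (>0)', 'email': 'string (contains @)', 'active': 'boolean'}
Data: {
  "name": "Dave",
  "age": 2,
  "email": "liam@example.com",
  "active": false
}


Validating each field against schema:
  name: OK (non-empty string)
  age: OK (positive integer)
  email: OK (string with @)
  active: OK (boolean)

Result: VALID

VALID


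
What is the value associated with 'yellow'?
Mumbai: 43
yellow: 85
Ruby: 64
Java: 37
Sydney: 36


Looking up key 'yellow'
Value: 85

85


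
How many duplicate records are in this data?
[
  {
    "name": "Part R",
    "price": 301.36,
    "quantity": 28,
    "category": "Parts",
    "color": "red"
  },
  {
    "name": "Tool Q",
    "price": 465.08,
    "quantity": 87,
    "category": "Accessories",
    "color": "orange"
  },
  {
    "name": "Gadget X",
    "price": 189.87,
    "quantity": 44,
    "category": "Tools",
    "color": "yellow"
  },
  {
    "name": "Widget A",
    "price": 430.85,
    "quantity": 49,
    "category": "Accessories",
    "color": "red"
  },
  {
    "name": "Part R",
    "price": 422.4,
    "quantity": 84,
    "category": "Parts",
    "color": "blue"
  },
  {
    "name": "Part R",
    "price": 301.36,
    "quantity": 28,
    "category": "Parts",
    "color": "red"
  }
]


Checking 6 records for duplicates:

  Row 1: Part R ($301.36, qty 28)
  Row 2: Tool Q ($465.08, qty 87)
  Row 3: Gadget X ($189.87, qty 44)
  Row 4: Widget A ($430.85, qty 49)
  Row 5: Part R ($422.4, qty 84)
  Row 6: Part R ($301.36, qty 28) <-- DUPLICATE

Duplicates found: 1
Unique records: 5

1 duplicates, 5 unique


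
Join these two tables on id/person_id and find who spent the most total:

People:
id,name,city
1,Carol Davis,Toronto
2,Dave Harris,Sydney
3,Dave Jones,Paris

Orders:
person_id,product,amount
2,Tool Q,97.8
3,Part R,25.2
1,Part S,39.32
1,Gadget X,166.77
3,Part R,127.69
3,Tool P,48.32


Join on: people.id = orders.person_id

Joined rows:
  Dave Harris (Sydney) bought Tool Q for $97.8
  Dave Jones (Paris) bought Part R for $25.2
  Carol Davis (Toronto) bought Part S for $39.32
  Carol Davis (Toronto) bought Gadget X for $166.77
  Dave Jones (Paris) bought Part R for $127.69
  Dave Jones (Paris) bought Tool P for $48.32

Total per person:
  Carol Davis: $206.09
  Dave Jones: $201.21
  Dave Harris: $97.80

Top spender: Carol Davis ($206.09)

Carol Davis ($206.09)


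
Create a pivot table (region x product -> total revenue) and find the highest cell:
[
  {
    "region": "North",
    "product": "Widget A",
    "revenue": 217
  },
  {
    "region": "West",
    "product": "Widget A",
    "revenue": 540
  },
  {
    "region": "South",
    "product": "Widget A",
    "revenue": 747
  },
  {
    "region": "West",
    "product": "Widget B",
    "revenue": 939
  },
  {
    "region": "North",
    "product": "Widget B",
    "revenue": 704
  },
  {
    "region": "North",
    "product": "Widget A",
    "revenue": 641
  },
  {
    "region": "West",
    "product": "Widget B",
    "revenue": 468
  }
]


Pivot: region (rows) x product (columns) -> total revenue

     Widget A      Widget B    
North          858           704  
South          747             0  
West           540          1407  

Highest: West / Widget B = $1407

West / Widget B = $1407


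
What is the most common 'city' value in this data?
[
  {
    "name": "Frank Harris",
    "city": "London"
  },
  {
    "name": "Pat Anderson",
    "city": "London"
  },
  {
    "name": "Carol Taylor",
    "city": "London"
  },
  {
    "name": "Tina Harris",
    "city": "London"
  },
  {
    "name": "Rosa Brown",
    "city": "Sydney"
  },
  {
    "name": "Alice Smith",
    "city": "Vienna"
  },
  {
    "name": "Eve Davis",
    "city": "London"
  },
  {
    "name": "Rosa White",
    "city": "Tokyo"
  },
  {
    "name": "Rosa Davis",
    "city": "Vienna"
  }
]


Counting 'city' values across 9 records:

  London: 5 #####
  Vienna: 2 ##
  Sydney: 1 #
  Tokyo: 1 #

Most common: London (5 times)

London (5 times)


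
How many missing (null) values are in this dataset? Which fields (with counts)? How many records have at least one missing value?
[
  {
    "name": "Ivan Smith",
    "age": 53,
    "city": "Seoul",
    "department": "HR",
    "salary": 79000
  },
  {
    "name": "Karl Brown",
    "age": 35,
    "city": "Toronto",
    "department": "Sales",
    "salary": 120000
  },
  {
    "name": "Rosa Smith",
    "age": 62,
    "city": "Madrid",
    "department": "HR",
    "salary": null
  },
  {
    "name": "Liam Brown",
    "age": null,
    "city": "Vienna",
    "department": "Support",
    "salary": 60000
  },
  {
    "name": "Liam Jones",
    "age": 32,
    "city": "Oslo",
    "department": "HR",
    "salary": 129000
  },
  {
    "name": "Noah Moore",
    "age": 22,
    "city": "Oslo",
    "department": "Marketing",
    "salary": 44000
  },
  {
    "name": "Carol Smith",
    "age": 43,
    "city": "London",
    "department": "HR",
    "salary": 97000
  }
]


Checking for missing (null) values in 7 records:

  Ivan Smith: complete
  Karl Brown: complete
  Rosa Smith: salary
  Liam Brown: age
  Liam Jones: complete
  Noah Moore: complete
  Carol Smith: complete

Per field:
  name: 0 missing
  age: 1 missing
  city: 0 missing
  department: 0 missing
  salary: 1 missing

Total missing values: 2
Records with any missing: 2

2 missing values (age: 1, salary: 1); 2 incomplete records


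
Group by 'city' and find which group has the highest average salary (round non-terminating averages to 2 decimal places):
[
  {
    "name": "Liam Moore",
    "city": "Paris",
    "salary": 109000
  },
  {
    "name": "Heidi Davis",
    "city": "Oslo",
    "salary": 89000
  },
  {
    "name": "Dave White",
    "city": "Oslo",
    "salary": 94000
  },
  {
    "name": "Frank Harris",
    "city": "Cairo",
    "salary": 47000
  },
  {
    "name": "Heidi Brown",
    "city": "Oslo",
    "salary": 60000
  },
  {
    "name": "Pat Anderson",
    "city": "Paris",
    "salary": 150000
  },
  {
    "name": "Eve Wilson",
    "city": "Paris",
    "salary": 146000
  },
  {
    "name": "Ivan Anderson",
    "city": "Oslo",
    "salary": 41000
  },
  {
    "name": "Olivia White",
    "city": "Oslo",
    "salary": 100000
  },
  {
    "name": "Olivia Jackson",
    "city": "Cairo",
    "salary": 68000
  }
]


Group by: city

Groups:
  Cairo: 2 people, avg salary = 115000/2 = $57500
  Oslo: 5 people, avg salary = 384000/5 = $76800
  Paris: 3 people, avg salary = 405000/3 = $135000

Highest average salary: Paris ($135000)

Paris ($135000)


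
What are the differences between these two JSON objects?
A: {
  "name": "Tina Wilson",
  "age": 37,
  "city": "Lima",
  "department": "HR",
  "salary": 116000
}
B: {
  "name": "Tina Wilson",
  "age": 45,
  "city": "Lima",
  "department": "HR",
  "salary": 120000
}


Comparing each field (in key order):
  name: same
  age: DIFFERENT
  city: same
  department: same
  salary: DIFFERENT
Differences:
  age: 37 -> 45
  salary: 116000 -> 120000

2 field(s) changed

2 changes: age, salary


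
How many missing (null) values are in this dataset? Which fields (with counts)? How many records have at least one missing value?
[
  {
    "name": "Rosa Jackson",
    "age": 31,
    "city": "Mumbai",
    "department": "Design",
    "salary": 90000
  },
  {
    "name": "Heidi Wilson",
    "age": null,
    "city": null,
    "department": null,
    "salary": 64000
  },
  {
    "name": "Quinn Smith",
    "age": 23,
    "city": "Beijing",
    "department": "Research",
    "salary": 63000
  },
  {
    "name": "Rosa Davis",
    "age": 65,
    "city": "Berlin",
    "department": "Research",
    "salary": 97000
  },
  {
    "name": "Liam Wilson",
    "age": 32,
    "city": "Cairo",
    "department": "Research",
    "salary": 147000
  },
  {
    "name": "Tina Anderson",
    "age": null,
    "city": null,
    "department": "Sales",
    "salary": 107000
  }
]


Checking for missing (null) values in 6 records:

  Rosa Jackson: complete
  Heidi Wilson: age, city, department
  Quinn Smith: complete
  Rosa Davis: complete
  Liam Wilson: complete
  Tina Anderson: age, city

Per field:
  name: 0 missing
  age: 2 missing
  city: 2 missing
  department: 1 missing
  salary: 0 missing

Total missing values: 5
Records with any missing: 2

5 missing values (age: 2, city: 2, department: 1); 2 incomplete records


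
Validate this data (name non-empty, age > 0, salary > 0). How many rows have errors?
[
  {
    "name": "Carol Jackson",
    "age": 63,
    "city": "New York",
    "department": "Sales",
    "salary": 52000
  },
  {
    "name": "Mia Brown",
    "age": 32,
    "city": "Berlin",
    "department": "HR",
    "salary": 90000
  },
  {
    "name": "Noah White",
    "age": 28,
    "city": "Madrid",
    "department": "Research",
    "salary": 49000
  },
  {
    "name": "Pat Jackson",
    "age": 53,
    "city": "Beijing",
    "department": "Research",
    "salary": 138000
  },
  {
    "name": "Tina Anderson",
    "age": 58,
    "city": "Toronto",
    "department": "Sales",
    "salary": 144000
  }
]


Validating 5 records:
Rules: name non-empty, age > 0, salary > 0

  Row 1 (Carol Jackson): OK
  Row 2 (Mia Brown): OK
  Row 3 (Noah White): OK
  Row 4 (Pat Jackson): OK
  Row 5 (Tina Anderson): OK

Total errors: 0

0 errors


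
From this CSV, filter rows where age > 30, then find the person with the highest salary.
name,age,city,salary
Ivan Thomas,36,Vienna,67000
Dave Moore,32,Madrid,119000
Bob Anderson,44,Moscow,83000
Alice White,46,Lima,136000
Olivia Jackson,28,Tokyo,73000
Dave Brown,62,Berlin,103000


Filter: age > 30
Sort by: salary (descending)

Filtered records (5):
  Alice White, age 46, salary $136000
  Dave Moore, age 32, salary $119000
  Dave Brown, age 62, salary $103000
  Bob Anderson, age 44, salary $83000
  Ivan Thomas, age 36, salary $67000

Highest salary: Alice White ($136000)

Alice White


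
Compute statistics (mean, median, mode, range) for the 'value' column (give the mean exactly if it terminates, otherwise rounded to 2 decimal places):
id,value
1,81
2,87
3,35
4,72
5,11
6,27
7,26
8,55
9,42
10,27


Data: [81, 87, 35, 72, 11, 27, 26, 55, 42, 27]
Count: 10
Sum: 463
Mean: 463/10 = 46.3
Sorted: [11, 26, 27, 27, 35, 42, 55, 72, 81, 87]
Median: 38.5
Mode: 27 (2 times)
Range: 87 - 11 = 76
Min: 11, Max: 87

mean=46.3, median=38.5, mode=27, range=76


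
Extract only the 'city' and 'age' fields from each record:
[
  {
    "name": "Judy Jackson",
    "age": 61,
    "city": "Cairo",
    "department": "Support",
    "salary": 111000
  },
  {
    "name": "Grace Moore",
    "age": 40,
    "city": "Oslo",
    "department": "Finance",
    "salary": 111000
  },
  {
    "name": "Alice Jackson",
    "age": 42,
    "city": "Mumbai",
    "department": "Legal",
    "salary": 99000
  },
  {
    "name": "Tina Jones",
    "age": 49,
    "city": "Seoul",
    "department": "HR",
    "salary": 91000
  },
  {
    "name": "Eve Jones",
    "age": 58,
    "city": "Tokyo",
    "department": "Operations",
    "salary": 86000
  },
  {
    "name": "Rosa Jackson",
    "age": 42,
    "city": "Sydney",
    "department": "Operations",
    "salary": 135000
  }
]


Original: 6 records with fields: name, age, city, department, salary
Keep: ['city', 'age']
Drop: ['name', 'department', 'salary']
Result: 6 records, 2 fields each

[
  {
    "city": "Cairo",
    "age": 61
  },
  {
    "city": "Oslo",
    "age": 40
  },
  {
    "city": "Mumbai",
    "age": 42
  },
  {
    "city": "Seoul",
    "age": 49
  },
  {
    "city": "Tokyo",
    "age": 58
  },
  {
    "city": "Sydney",
    "age": 42
  }
]


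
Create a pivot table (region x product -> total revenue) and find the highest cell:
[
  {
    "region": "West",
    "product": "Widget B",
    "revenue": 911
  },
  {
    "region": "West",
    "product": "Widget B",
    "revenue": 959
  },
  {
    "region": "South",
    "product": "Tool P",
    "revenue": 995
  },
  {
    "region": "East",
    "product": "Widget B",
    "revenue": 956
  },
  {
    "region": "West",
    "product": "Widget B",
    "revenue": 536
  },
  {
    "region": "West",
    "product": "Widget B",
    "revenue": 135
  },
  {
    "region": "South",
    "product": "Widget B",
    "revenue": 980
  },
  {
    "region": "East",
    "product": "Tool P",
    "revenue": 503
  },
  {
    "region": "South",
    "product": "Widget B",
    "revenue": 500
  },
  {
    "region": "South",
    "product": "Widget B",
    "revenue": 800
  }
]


Pivot: region (rows) x product (columns) -> total revenue

     Tool P        Widget B    
East           503           956  
South          995          2280  
West             0          2541  

Highest: West / Widget B = $2541

West / Widget B = $2541


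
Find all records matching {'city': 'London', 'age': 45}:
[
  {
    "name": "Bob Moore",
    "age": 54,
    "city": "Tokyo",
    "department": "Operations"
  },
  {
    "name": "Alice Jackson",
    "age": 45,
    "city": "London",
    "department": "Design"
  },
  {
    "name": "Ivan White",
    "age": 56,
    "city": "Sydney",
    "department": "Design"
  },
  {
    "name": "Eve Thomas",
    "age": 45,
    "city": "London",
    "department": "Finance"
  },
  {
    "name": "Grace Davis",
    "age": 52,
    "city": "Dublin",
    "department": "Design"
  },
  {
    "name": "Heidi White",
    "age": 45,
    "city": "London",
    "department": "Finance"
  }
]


Search criteria: {'city': 'London', 'age': 45}

Checking 6 records:
  Bob Moore: {city: Tokyo, age: 54}
  Alice Jackson: {city: London, age: 45} <-- MATCH
  Ivan White: {city: Sydney, age: 56}
  Eve Thomas: {city: London, age: 45} <-- MATCH
  Grace Davis: {city: Dublin, age: 52}
  Heidi White: {city: London, age: 45} <-- MATCH

Matches: ["Alice Jackson", "Eve Thomas", "Heidi White"]

["Alice Jackson", "Eve Thomas", "Heidi White"]


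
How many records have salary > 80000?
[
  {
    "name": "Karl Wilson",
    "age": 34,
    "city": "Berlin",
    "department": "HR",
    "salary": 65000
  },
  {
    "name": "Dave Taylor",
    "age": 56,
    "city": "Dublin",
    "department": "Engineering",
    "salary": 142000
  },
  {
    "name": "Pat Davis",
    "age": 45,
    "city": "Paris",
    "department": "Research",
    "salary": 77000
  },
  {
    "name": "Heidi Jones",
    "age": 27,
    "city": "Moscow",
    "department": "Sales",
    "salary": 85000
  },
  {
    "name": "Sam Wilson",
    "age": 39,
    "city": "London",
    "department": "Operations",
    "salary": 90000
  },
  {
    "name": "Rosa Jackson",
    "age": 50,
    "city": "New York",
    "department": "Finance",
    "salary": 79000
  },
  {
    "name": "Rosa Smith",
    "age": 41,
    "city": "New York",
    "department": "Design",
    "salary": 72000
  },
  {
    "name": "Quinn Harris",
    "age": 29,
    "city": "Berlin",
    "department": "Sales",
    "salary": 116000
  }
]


Data: 8 records
Condition: salary > 80000

Checking each record:
  Karl Wilson: 65000
  Dave Taylor: 142000 MATCH
  Pat Davis: 77000
  Heidi Jones: 85000 MATCH
  Sam Wilson: 90000 MATCH
  Rosa Jackson: 79000
  Rosa Smith: 72000
  Quinn Harris: 116000 MATCH

Count: 4

4


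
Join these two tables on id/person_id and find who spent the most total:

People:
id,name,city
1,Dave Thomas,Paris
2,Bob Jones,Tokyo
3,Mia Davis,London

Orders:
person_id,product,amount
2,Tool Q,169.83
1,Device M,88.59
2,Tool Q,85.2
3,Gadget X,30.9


Join on: people.id = orders.person_id

Joined rows:
  Bob Jones (Tokyo) bought Tool Q for $169.83
  Dave Thomas (Paris) bought Device M for $88.59
  Bob Jones (Tokyo) bought Tool Q for $85.2
  Mia Davis (London) bought Gadget X for $30.9

Total per person:
  Bob Jones: $255.03
  Dave Thomas: $88.59
  Mia Davis: $30.90

Top spender: Bob Jones ($255.03)

Bob Jones ($255.03)


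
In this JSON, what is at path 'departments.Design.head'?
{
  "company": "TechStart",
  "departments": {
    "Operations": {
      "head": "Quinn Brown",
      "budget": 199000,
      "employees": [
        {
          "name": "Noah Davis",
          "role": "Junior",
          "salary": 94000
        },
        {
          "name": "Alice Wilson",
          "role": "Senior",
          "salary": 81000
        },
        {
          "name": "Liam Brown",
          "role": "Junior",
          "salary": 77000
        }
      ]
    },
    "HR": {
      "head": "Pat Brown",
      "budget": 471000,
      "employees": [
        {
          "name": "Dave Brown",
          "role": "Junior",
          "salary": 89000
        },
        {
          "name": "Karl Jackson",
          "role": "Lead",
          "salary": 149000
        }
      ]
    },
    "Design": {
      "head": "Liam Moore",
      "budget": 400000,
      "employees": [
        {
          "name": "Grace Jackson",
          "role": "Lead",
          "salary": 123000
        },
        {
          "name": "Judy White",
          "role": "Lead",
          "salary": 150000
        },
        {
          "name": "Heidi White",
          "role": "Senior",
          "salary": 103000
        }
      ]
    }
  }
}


Path: departments.Design.head

Navigate:
  -> departments
  -> Design
  -> head = 'Liam Moore'

Liam Moore
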